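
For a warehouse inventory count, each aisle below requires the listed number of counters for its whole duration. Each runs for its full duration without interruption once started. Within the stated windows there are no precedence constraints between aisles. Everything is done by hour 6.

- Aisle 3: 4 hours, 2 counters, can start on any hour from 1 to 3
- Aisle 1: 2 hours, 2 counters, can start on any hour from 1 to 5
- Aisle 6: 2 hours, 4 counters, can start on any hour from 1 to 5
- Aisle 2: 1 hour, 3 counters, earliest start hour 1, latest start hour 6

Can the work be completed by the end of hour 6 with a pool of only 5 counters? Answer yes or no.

yes

Schedule Aisle 3@1, Aisle 1@1, Aisle 6@5, Aisle 2@3: h1:4  h2:4  h3:5  h4:2  h5:4  h6:4 — peak 5 ≤ 5.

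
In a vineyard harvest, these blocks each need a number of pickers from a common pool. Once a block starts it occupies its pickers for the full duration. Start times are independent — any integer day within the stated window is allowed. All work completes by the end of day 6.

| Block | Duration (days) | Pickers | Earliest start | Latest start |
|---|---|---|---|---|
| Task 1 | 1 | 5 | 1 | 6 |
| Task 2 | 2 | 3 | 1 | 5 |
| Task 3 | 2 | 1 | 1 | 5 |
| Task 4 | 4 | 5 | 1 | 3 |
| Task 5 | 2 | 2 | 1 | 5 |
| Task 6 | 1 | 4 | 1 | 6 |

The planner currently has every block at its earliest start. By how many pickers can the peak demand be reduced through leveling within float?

Early-start peak: d1:20  d2:11  d3:5  d4:5  d5:0  d6:0 ⇒ 20.
Leveled (Task 1@1, Task 2@1, Task 3@2, Task 4@3, Task 5@3, Task 6@2): d1:8  d2:8  d3:8  d4:7  d5:5  d6:5 ⇒ 8.
Reduction 20 − 8 = 12.

12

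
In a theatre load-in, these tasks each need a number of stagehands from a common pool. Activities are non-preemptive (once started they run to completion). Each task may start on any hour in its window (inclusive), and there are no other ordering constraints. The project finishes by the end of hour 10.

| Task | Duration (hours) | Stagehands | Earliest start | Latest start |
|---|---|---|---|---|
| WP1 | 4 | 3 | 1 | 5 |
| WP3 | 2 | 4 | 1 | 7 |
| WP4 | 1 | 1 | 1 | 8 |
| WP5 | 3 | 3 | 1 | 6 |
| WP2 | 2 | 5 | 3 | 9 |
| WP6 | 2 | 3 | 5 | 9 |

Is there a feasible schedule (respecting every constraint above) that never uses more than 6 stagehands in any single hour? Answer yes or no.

yes

Schedule WP1@1, WP3@5, WP4@1, WP5@2, WP2@7, WP6@9: h1:4  h2:6  h3:6  h4:6  h5:4  h6:4  h7:5  h8:5  h9:3  h10:3 — peak 6 ≤ 6.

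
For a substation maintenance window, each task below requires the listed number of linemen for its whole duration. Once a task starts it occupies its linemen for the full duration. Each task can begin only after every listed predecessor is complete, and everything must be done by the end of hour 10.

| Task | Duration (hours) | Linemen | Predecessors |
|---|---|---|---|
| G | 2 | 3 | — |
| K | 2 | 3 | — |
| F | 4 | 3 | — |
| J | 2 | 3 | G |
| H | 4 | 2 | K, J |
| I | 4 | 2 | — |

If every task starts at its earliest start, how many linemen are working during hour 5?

2

At early start, hour 5 has: H.
Demand: 2 = 2.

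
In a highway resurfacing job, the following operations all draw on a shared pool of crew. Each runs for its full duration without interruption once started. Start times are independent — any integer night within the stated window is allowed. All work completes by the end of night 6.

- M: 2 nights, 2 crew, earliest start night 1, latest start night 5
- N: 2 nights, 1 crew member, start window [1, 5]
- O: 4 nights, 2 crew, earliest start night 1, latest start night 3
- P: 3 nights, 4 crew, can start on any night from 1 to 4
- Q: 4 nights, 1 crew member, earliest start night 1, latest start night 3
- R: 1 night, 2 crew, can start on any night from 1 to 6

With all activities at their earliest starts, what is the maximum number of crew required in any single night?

12

Early-start schedule: M@1, N@1, O@1, P@1, Q@1, R@1.
Load per night: night 1: 12, night 2: 10, night 3: 7, night 4: 3, night 5: 0, night 6: 0.
Peak is 12.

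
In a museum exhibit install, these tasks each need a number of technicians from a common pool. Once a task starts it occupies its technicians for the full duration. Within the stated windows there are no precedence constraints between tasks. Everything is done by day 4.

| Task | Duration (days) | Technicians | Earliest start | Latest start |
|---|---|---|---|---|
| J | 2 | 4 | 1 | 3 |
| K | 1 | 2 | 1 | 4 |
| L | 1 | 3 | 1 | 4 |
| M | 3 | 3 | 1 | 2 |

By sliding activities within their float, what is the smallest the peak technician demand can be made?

Early-start (J@1, K@1, L@1, M@1) gives peak 12: d1:12  d2:7  d3:3  d4:0.
Shift L→3, M→2.
Schedule J@1, K@1, L@3, M@2: d1:6  d2:7  d3:6  d4:3 — peak 7.

7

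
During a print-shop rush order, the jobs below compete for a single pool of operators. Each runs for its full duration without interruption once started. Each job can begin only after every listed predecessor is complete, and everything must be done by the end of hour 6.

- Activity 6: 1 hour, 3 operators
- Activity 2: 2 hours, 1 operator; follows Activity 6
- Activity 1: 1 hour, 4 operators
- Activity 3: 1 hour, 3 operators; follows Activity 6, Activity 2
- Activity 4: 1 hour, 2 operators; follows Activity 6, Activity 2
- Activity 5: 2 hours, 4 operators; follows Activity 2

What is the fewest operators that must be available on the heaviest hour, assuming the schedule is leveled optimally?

Early-start (Activity 6@1, Activity 2@2, Activity 1@1, Activity 3@4, Activity 4@4, Activity 5@4) gives peak 9: h1:7  h2:1  h3:1  h4:9  h5:4  h6:0.
Shift Activity 1→2, Activity 5→5.
Schedule Activity 6@1, Activity 2@2, Activity 1@2, Activity 3@4, Activity 4@4, Activity 5@5: h1:3  h2:5  h3:1  h4:5  h5:4  h6:4 — peak 5.

5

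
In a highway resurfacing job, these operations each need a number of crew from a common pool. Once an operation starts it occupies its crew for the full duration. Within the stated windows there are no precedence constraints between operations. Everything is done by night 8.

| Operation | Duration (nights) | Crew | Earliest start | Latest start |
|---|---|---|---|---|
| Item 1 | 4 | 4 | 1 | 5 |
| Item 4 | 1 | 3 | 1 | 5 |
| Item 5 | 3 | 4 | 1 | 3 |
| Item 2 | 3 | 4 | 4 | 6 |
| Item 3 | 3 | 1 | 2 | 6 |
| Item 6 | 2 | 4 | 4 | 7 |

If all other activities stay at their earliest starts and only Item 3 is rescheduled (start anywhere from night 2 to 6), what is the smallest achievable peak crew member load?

Item 3@2: n1:11  n2:9  n3:9  n4:13  n5:8  n6:4  n7:0  n8:0 → peak 13
Item 3@3: n1:11  n2:8  n3:9  n4:13  n5:9  n6:4  n7:0  n8:0 → peak 13
Item 3@4: n1:11  n2:8  n3:8  n4:13  n5:9  n6:5  n7:0  n8:0 → peak 13
Item 3@5: n1:11  n2:8  n3:8  n4:12  n5:9  n6:5  n7:1  n8:0 → peak 12
Item 3@6: n1:11  n2:8  n3:8  n4:12  n5:8  n6:5  n7:1  n8:1 → peak 12
Best is Item 3@5, peak 12.

12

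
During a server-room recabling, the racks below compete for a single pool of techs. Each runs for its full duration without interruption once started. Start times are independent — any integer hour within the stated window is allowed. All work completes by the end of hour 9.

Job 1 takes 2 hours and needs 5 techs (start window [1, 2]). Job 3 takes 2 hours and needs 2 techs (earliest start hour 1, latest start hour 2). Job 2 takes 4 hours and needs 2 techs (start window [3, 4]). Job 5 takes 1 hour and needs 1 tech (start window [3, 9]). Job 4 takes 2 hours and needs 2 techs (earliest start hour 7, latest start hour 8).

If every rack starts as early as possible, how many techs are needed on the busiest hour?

Early-start schedule: Job 1@1, Job 3@1, Job 2@3, Job 5@3, Job 4@7.
Load per hour: hour 1: 7, hour 2: 7, hour 3: 3, hour 4: 2, hour 5: 2, hour 6: 2, hour 7: 2, hour 8: 2, hour 9: 0.
Peak is 7.

7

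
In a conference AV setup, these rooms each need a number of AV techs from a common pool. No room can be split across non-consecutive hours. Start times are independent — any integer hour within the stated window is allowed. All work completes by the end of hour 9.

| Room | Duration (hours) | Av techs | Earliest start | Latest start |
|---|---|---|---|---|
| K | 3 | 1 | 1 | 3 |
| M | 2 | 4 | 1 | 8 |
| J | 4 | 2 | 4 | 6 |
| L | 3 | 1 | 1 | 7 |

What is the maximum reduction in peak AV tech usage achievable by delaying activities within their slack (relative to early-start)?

2

Early-start peak: h1:6  h2:6  h3:2  h4:2  h5:2  h6:2  h7:2  h8:0  h9:0 ⇒ 6.
Leveled (K@1, M@4, J@6, L@1): h1:2  h2:2  h3:2  h4:4  h5:4  h6:2  h7:2  h8:2  h9:2 ⇒ 4.
Reduction 6 − 4 = 2.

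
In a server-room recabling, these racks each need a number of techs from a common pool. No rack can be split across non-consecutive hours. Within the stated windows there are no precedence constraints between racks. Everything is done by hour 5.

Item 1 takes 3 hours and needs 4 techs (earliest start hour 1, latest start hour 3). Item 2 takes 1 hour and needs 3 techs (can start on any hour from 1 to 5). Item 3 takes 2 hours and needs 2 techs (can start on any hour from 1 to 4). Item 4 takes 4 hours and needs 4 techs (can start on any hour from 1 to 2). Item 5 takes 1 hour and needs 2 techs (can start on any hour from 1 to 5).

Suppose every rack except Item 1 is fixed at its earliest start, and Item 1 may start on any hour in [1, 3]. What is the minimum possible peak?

11

Item 1@1: h1:15  h2:10  h3:8  h4:4  h5:0 → peak 15
Item 1@2: h1:11  h2:10  h3:8  h4:8  h5:0 → peak 11
Item 1@3: h1:11  h2:6  h3:8  h4:8  h5:4 → peak 11
Best is Item 1@2, peak 11.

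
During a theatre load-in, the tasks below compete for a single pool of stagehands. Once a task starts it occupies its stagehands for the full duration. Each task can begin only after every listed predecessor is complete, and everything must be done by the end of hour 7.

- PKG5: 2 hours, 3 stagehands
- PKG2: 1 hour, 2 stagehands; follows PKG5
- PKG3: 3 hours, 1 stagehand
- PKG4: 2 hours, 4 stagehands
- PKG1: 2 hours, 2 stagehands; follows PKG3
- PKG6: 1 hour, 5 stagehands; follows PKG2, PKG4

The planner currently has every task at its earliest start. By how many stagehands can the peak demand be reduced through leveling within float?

Early-start peak: h1:8  h2:8  h3:3  h4:7  h5:2  h6:0  h7:0 ⇒ 8.
Leveled (PKG5@1, PKG2@5, PKG3@1, PKG4@3, PKG1@5, PKG6@7): h1:4  h2:4  h3:5  h4:4  h5:4  h6:2  h7:5 ⇒ 5.
Reduction 8 − 5 = 3.

3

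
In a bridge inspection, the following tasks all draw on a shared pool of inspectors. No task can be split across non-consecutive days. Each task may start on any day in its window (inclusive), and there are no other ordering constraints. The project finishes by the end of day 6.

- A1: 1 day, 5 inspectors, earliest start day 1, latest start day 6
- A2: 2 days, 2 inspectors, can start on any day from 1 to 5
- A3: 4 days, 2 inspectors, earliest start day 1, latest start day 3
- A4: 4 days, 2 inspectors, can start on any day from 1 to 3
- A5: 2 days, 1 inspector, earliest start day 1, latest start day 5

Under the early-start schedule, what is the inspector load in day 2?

7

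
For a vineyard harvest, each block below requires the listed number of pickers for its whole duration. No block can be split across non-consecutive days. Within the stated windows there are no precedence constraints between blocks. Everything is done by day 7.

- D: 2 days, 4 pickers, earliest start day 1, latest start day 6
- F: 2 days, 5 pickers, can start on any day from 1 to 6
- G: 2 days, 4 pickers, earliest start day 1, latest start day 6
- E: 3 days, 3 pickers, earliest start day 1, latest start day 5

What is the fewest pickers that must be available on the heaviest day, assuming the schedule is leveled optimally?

Early-start (D@1, F@1, G@1, E@1) gives peak 16: d1:16  d2:16  d3:3  d4:0  d5:0  d6:0  d7:0.
Shift F→3, G→5, E→5.
Schedule D@1, F@3, G@5, E@5: d1:4  d2:4  d3:5  d4:5  d5:7  d6:7  d7:3 — peak 7.

7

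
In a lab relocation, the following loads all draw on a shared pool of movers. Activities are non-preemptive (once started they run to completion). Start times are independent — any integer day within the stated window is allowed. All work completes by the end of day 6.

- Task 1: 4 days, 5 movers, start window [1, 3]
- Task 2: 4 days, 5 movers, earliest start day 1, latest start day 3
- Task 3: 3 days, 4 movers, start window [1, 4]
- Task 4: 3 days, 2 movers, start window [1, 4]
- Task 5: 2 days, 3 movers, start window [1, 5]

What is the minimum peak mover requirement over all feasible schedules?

14

Early-start (Task 1@1, Task 2@1, Task 3@1, Task 4@1, Task 5@1) gives peak 19: d1:19  d2:19  d3:16  d4:10  d5:0  d6:0.
Shift Task 4→4, Task 5→5.
Schedule Task 1@1, Task 2@1, Task 3@1, Task 4@4, Task 5@5: d1:14  d2:14  d3:14  d4:12  d5:5  d6:5 — peak 14.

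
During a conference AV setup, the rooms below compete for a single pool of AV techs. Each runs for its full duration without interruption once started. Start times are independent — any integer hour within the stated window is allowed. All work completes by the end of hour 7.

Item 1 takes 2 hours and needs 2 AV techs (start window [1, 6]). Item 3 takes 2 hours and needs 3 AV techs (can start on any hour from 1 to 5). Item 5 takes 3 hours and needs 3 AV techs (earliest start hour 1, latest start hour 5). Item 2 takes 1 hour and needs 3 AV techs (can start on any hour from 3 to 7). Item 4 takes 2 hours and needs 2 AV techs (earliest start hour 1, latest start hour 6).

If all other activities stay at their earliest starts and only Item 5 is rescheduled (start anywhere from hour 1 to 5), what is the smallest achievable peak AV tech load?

Item 5@1: h1:10  h2:10  h3:6  h4:0  h5:0  h6:0  h7:0 → peak 10
Item 5@2: h1:7  h2:10  h3:6  h4:3  h5:0  h6:0  h7:0 → peak 10
Item 5@3: h1:7  h2:7  h3:6  h4:3  h5:3  h6:0  h7:0 → peak 7
Item 5@4: h1:7  h2:7  h3:3  h4:3  h5:3  h6:3  h7:0 → peak 7
Item 5@5: h1:7  h2:7  h3:3  h4:0  h5:3  h6:3  h7:3 → peak 7
Best is Item 5@3, peak 7.

7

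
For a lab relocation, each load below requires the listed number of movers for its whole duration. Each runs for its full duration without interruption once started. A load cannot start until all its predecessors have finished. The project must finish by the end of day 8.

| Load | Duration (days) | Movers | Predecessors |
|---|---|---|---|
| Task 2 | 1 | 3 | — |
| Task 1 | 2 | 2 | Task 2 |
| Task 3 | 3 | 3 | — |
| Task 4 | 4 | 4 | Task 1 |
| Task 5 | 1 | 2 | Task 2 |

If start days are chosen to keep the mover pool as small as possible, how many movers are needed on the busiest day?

5

Early-start (Task 2@1, Task 1@2, Task 3@1, Task 4@4, Task 5@2) gives peak 7: d1:6  d2:7  d3:5  d4:4  d5:4  d6:4  d7:4  d8:0.
Shift Task 3→2, Task 4→5, Task 5→4.
Schedule Task 2@1, Task 1@2, Task 3@2, Task 4@5, Task 5@4: d1:3  d2:5  d3:5  d4:5  d5:4  d6:4  d7:4  d8:4 — peak 5.
Total mover-days = 34 over 8 days ⇒ peak ≥ ⌈34/8⌉ = 5, so 5 is optimal.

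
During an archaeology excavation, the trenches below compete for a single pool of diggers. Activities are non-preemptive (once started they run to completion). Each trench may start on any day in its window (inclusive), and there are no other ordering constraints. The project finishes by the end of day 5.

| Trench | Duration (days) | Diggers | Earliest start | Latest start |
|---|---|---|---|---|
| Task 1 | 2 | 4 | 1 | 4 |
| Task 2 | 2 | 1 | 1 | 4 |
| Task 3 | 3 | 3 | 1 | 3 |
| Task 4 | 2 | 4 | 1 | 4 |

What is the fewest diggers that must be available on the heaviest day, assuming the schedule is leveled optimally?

Early-start (Task 1@1, Task 2@1, Task 3@1, Task 4@1) gives peak 12: d1:12  d2:12  d3:3  d4:0  d5:0.
Shift Task 3→3, Task 4→3.
Schedule Task 1@1, Task 2@1, Task 3@3, Task 4@3: d1:5  d2:5  d3:7  d4:7  d5:3 — peak 7.

7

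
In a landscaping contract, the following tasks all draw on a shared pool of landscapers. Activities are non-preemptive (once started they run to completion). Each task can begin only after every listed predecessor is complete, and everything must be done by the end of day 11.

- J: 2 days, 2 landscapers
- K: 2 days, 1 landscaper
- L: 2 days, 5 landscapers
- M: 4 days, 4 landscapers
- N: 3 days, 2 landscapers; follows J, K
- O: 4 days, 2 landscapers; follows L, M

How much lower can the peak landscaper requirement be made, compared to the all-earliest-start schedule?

7

Early-start peak: d1:12  d2:12  d3:6  d4:6  d5:4  d6:2  d7:2  d8:2  d9:0  d10:0  d11:0 ⇒ 12.
Leveled (J@7, K@1, L@5, M@1, N@9, O@7): d1:5  d2:5  d3:4  d4:4  d5:5  d6:5  d7:4  d8:4  d9:4  d10:4  d11:2 ⇒ 5.
Reduction 12 − 5 = 7.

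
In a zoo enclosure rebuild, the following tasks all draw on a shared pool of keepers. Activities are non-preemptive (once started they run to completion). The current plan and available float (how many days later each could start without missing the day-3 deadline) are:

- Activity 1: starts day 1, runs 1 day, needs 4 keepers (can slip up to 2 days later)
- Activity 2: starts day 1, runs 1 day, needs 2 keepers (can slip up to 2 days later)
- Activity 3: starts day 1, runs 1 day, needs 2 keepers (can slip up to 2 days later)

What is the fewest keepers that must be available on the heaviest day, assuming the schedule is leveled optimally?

4

Early-start (Activity 1@1, Activity 2@1, Activity 3@1) gives peak 8: d1:8  d2:0  d3:0.
Shift Activity 2→2, Activity 3→2.
Schedule Activity 1@1, Activity 2@2, Activity 3@2: d1:4  d2:4  d3:0 — peak 4.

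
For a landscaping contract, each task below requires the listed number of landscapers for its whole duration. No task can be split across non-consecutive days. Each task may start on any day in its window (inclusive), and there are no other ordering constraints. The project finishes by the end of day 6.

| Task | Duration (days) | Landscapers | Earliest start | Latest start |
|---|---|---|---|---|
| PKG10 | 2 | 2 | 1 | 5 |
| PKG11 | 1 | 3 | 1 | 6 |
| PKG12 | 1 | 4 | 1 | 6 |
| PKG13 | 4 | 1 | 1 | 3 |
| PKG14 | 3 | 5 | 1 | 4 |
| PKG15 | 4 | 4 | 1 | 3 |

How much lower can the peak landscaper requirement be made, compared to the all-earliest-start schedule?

9

Early-start peak: d1:19  d2:12  d3:10  d4:5  d5:0  d6:0 ⇒ 19.
Leveled (PKG10@1, PKG11@1, PKG12@1, PKG13@1, PKG14@2, PKG15@3): d1:10  d2:8  d3:10  d4:10  d5:4  d6:4 ⇒ 10.
Reduction 19 − 10 = 9.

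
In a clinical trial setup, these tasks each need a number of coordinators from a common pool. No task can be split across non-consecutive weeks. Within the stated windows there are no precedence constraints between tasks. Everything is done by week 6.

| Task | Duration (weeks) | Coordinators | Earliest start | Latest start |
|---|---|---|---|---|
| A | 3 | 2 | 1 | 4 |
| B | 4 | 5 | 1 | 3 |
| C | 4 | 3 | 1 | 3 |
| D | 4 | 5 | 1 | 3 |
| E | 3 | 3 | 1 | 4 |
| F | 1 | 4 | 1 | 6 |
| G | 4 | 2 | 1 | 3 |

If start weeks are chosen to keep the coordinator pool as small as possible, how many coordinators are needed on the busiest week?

18

Early-start (A@1, B@1, C@1, D@1, E@1, F@1, G@1) gives peak 24: w1:24  w2:20  w3:20  w4:15  w5:0  w6:0.
Shift E→4, F→5.
Schedule A@1, B@1, C@1, D@1, E@4, F@5, G@1: w1:17  w2:17  w3:17  w4:18  w5:7  w6:3 — peak 18.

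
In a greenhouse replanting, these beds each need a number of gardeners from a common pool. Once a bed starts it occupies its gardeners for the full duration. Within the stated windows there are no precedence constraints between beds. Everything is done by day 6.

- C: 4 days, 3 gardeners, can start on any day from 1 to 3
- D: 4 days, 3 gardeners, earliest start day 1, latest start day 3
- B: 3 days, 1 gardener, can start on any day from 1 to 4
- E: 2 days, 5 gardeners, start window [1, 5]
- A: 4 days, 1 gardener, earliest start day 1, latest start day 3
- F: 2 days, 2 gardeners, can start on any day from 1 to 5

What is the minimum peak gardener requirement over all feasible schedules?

Early-start (C@1, D@1, B@1, E@1, A@1, F@1) gives peak 15: d1:15  d2:15  d3:8  d4:7  d5:0  d6:0.
Shift E→5, F→5.
Schedule C@1, D@1, B@1, E@5, A@1, F@5: d1:8  d2:8  d3:8  d4:7  d5:7  d6:7 — peak 8.
Total gardener-days = 45 over 6 days ⇒ peak ≥ ⌈45/6⌉ = 8, so 8 is optimal.

8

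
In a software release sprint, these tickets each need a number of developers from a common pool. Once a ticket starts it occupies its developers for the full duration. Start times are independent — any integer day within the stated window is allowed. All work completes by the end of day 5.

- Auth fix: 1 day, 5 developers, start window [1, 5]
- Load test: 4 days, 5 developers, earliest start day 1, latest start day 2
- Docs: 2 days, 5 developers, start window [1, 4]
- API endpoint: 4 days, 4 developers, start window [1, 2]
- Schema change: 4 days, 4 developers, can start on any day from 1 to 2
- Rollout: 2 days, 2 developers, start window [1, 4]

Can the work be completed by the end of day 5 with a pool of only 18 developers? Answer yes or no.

Schedule Auth fix@1, Load test@1, Docs@1, API endpoint@2, Schema change@2, Rollout@3: d1:15  d2:18  d3:15  d4:15  d5:8 — peak 18 ≤ 18.

yes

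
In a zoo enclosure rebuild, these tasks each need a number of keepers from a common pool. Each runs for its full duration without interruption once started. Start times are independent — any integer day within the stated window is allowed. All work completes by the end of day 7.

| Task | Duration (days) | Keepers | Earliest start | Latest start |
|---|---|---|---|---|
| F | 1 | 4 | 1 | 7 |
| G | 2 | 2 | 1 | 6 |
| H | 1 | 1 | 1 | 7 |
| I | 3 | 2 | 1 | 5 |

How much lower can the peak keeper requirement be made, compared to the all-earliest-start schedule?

Early-start peak: d1:9  d2:4  d3:2  d4:0  d5:0  d6:0  d7:0 ⇒ 9.
Leveled (F@1, G@2, H@2, I@3): d1:4  d2:3  d3:4  d4:2  d5:2  d6:0  d7:0 ⇒ 4.
Reduction 9 − 4 = 5.

5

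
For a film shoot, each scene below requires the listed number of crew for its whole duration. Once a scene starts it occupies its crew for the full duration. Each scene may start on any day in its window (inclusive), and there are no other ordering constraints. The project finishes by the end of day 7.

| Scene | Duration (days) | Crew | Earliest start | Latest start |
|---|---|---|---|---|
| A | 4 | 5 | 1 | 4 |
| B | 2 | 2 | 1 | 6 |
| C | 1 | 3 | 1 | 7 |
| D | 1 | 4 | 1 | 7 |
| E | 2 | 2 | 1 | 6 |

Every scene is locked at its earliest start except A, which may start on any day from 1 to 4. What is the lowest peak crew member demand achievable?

A@1: d1:16  d2:9  d3:5  d4:5  d5:0  d6:0  d7:0 → peak 16
A@2: d1:11  d2:9  d3:5  d4:5  d5:5  d6:0  d7:0 → peak 11
A@3: d1:11  d2:4  d3:5  d4:5  d5:5  d6:5  d7:0 → peak 11
A@4: d1:11  d2:4  d3:0  d4:5  d5:5  d6:5  d7:5 → peak 11
Best is A@2, peak 11.

11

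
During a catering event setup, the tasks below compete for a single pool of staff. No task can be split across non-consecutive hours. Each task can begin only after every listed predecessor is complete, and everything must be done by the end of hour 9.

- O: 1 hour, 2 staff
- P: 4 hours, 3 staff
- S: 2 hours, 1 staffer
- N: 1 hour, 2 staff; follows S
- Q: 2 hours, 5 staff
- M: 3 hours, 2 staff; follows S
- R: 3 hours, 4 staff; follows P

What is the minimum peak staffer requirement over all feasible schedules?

Early-start (O@1, P@1, S@1, N@3, Q@1, M@3, R@5) gives peak 11: h1:11  h2:9  h3:7  h4:5  h5:6  h6:4  h7:4  h8:0  h9:0.
Shift Q→5, M→7, R→7.
Schedule O@1, P@1, S@1, N@3, Q@5, M@7, R@7: h1:6  h2:4  h3:5  h4:3  h5:5  h6:5  h7:6  h8:6  h9:6 — peak 6.
Total staffer-hours = 46 over 9 hours ⇒ peak ≥ ⌈46/9⌉ = 6, so 6 is optimal.

6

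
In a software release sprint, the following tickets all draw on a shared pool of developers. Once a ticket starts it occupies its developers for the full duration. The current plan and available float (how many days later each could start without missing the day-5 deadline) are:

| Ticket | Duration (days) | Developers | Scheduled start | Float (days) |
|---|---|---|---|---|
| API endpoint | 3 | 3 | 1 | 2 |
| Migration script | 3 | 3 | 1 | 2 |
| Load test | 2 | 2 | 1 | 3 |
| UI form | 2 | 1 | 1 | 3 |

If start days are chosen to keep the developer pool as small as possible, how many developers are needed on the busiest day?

Early-start (API endpoint@1, Migration script@1, Load test@1, UI form@1) gives peak 9: d1:9  d2:9  d3:6  d4:0  d5:0.
Shift Load test→4, UI form→4.
Schedule API endpoint@1, Migration script@1, Load test@4, UI form@4: d1:6  d2:6  d3:6  d4:3  d5:3 — peak 6.

6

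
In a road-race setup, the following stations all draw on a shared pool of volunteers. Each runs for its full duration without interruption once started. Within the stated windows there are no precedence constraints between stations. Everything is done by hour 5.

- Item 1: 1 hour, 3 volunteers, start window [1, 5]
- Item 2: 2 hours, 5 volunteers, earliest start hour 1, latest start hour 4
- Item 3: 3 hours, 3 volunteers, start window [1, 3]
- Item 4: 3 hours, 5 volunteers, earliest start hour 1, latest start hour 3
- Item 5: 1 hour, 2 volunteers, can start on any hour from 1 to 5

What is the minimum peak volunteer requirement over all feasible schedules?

8

Early-start (Item 1@1, Item 2@1, Item 3@1, Item 4@1, Item 5@1) gives peak 18: h1:18  h2:13  h3:8  h4:0  h5:0.
Shift Item 3→2, Item 4→3, Item 5→5.
Schedule Item 1@1, Item 2@1, Item 3@2, Item 4@3, Item 5@5: h1:8  h2:8  h3:8  h4:8  h5:7 — peak 8.
Total volunteer-hours = 39 over 5 hours ⇒ peak ≥ ⌈39/5⌉ = 8, so 8 is optimal.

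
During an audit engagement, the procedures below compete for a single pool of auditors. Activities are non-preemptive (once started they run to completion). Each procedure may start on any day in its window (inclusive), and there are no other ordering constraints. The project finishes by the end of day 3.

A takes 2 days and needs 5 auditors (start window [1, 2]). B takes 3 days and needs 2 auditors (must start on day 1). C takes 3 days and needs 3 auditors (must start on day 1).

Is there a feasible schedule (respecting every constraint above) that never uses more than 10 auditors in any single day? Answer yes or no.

Schedule A@1, B@1, C@1: d1:10  d2:10  d3:5 — peak 10 ≤ 10.

yes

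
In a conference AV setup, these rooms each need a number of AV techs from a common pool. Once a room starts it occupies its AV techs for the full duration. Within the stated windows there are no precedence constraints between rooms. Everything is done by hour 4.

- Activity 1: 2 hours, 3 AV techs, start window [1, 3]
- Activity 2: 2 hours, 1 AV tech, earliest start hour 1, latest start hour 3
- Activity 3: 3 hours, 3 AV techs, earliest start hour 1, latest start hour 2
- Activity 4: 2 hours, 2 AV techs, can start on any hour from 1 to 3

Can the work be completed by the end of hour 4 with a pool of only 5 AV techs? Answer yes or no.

no

Total AV tech-hours = 21; over 4 hours the average is 21/4 > 5, so some hour must exceed 5.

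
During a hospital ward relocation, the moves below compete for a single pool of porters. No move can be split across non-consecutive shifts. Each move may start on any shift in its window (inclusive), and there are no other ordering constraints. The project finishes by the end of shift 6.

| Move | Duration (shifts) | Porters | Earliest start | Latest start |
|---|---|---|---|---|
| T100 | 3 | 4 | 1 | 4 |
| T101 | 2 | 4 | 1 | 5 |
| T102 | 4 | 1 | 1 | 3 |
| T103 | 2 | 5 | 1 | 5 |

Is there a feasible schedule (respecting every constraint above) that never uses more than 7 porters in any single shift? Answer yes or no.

no

The minimum achievable peak is 8; 7 < 8, so no feasible schedule stays within the cap.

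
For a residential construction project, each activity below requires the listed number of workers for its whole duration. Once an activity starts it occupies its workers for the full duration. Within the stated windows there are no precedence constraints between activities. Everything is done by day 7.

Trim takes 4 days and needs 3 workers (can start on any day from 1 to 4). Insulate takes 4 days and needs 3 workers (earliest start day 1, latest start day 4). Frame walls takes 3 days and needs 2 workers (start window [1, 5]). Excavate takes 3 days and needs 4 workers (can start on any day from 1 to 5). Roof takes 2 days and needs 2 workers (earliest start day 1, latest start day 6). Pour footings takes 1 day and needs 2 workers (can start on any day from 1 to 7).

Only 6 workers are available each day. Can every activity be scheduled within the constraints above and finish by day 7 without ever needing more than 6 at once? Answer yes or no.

no

Total worker-days = 48; over 7 days the average is 48/7 > 6, so some day must exceed 6.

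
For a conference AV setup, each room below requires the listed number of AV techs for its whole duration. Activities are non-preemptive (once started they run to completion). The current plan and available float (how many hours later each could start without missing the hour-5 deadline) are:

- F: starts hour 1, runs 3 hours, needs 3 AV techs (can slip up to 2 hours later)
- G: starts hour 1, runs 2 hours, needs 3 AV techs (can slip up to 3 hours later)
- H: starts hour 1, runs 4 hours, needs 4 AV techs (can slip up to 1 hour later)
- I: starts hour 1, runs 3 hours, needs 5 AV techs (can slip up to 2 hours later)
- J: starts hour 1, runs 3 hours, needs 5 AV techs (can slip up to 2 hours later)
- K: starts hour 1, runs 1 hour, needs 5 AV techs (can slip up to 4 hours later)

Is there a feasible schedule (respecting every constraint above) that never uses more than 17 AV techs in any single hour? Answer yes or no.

yes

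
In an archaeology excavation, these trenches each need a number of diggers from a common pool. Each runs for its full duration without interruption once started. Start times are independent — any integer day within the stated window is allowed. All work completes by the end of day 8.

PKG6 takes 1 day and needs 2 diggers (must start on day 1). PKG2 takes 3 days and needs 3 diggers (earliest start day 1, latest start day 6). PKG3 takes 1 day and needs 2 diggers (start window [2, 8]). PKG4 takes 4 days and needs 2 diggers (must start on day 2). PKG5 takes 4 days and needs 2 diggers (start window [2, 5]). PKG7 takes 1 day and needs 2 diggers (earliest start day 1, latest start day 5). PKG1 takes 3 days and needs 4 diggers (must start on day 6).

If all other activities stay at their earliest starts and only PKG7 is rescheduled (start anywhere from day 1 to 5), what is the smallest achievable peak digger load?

9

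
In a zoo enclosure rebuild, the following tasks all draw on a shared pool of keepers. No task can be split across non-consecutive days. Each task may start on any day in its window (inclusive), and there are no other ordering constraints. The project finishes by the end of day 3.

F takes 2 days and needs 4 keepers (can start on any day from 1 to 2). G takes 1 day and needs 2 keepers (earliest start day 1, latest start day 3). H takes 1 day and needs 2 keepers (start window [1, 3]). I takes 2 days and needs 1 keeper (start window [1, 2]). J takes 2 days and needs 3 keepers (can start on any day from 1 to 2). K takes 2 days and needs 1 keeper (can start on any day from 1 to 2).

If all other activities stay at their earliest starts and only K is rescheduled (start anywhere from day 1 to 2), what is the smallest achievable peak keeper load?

K@1: d1:13  d2:9  d3:0 → peak 13
K@2: d1:12  d2:9  d3:1 → peak 12
Best is K@2, peak 12.

12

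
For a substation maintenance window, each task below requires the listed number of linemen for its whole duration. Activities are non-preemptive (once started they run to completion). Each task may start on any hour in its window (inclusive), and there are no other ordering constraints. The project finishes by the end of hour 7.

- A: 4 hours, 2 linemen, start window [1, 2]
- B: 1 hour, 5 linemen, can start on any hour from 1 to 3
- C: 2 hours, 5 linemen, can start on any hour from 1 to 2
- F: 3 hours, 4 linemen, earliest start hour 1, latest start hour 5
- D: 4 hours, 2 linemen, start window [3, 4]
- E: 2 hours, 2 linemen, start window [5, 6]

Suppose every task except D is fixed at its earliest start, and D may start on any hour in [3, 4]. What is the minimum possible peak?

16

D@3: h1:16  h2:11  h3:8  h4:4  h5:4  h6:4  h7:0 → peak 16
D@4: h1:16  h2:11  h3:6  h4:4  h5:4  h6:4  h7:2 → peak 16
Best is D@3, peak 16.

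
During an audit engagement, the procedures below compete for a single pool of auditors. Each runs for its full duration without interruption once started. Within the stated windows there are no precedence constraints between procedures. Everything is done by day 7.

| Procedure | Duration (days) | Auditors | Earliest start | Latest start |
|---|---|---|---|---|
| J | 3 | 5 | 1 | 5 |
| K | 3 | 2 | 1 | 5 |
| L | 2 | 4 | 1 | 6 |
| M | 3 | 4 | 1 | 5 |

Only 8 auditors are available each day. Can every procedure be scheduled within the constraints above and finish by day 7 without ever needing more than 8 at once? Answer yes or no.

yes

Schedule J@1, K@1, L@4, M@4: d1:7  d2:7  d3:7  d4:8  d5:8  d6:4  d7:0 — peak 8 ≤ 8.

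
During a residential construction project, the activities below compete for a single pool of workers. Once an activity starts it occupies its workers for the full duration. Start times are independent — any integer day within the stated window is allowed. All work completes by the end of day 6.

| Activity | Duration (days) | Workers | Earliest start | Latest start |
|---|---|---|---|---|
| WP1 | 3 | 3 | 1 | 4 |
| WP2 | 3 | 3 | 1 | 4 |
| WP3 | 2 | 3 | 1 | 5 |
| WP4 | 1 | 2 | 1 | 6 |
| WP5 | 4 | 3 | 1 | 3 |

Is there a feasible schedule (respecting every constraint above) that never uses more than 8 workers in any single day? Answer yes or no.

yes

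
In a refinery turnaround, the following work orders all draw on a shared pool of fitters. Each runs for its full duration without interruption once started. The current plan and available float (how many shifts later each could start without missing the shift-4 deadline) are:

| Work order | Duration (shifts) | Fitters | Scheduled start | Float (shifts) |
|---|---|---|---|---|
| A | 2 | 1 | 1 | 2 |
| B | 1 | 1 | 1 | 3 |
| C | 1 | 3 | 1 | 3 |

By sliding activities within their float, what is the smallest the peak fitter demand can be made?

3

Early-start (A@1, B@1, C@1) gives peak 5: s1:5  s2:1  s3:0  s4:0.
Shift C→3.
Schedule A@1, B@1, C@3: s1:2  s2:1  s3:3  s4:0 — peak 3.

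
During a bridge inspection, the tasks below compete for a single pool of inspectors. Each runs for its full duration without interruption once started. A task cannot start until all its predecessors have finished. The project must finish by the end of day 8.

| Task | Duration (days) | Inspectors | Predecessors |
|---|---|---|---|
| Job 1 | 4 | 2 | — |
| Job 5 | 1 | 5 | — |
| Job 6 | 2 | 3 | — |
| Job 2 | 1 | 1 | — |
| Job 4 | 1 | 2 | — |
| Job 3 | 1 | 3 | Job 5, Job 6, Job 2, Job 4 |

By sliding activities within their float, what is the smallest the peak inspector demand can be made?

5

Early-start (Job 1@1, Job 5@1, Job 6@1, Job 2@1, Job 4@1, Job 3@3) gives peak 13: d1:13  d2:5  d3:5  d4:2  d5:0  d6:0  d7:0  d8:0.
Shift Job 5→5, Job 2→3, Job 4→3, Job 3→6.
Schedule Job 1@1, Job 5@5, Job 6@1, Job 2@3, Job 4@3, Job 3@6: d1:5  d2:5  d3:5  d4:2  d5:5  d6:3  d7:0  d8:0 — peak 5.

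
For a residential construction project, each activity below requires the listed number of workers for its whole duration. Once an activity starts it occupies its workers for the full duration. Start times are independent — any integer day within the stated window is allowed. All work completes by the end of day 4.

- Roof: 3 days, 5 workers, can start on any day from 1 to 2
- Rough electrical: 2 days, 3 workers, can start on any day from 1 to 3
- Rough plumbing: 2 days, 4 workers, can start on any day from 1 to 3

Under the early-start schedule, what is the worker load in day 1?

At early start, day 1 has: Roof, Rough electrical, Rough plumbing.
Demand: 5 + 3 + 4 = 12.

12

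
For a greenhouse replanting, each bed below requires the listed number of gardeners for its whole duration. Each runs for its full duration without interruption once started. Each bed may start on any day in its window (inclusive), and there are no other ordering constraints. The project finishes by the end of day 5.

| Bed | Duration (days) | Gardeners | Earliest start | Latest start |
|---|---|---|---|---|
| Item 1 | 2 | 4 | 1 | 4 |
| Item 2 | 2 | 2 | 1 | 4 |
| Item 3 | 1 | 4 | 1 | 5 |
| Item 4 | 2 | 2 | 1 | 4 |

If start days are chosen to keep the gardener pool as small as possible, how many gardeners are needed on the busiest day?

Early-start (Item 1@1, Item 2@1, Item 3@1, Item 4@1) gives peak 12: d1:12  d2:8  d3:0  d4:0  d5:0.
Shift Item 2→3, Item 3→5, Item 4→3.
Schedule Item 1@1, Item 2@3, Item 3@5, Item 4@3: d1:4  d2:4  d3:4  d4:4  d5:4 — peak 4.
Total gardener-days = 20 over 5 days ⇒ peak ≥ ⌈20/5⌉ = 4, so 4 is optimal.

4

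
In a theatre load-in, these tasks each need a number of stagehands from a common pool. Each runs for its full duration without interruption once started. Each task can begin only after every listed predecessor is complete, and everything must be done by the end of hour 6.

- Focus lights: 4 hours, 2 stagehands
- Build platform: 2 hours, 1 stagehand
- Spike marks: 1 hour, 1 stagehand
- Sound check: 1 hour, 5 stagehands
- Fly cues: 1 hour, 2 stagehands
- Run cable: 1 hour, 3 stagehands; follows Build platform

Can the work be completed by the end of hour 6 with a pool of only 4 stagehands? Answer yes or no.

no

The minimum achievable peak is 5; 4 < 5, so no feasible schedule stays within the cap.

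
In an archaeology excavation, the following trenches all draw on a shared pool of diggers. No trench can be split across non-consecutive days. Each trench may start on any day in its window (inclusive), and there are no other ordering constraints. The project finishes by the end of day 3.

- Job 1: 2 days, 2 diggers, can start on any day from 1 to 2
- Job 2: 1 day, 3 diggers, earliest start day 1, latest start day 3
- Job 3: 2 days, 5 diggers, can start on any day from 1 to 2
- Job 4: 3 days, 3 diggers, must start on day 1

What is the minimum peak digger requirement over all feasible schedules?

10

Early-start (Job 1@1, Job 2@1, Job 3@1, Job 4@1) gives peak 13: d1:13  d2:10  d3:3.
Shift Job 3→2.
Schedule Job 1@1, Job 2@1, Job 3@2, Job 4@1: d1:8  d2:10  d3:8 — peak 10.
No arrangement of the 12 feasible schedules does better.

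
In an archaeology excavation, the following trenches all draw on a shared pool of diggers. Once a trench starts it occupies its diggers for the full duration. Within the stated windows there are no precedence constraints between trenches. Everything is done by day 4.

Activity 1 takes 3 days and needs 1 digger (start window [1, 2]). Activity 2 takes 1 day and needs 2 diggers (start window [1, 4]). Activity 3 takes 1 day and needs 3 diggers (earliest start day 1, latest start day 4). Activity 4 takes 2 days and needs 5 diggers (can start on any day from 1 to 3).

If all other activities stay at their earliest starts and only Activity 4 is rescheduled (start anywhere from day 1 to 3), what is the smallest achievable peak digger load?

6

Activity 4@1: d1:11  d2:6  d3:1  d4:0 → peak 11
Activity 4@2: d1:6  d2:6  d3:6  d4:0 → peak 6
Activity 4@3: d1:6  d2:1  d3:6  d4:5 → peak 6
Best is Activity 4@2, peak 6.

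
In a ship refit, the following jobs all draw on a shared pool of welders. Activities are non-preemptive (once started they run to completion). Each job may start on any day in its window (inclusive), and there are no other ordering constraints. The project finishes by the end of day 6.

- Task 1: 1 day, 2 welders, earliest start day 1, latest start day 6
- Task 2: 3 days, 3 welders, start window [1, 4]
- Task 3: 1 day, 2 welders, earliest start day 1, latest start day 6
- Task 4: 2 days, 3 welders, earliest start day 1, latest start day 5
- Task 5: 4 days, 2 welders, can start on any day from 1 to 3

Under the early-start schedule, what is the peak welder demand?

Early-start schedule: Task 1@1, Task 2@1, Task 3@1, Task 4@1, Task 5@1.
Load per day: day 1: 12, day 2: 8, day 3: 5, day 4: 2, day 5: 0, day 6: 0.
Peak is 12.

12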